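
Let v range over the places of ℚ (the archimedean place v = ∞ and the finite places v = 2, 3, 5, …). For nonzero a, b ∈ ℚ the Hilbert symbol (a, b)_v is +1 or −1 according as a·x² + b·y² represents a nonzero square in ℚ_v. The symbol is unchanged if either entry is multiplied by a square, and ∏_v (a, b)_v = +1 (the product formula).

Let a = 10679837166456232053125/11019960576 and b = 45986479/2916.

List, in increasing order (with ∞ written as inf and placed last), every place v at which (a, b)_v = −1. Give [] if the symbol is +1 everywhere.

[7, 19]

Mod squares: a ≡ 17765, b ≡ 24871. Check v ∈ {∞, 2, 3, 5, 7, 11, 17, 19, 29, 43}.
v=29: a=29^2·(≡14), b=29^0·(≡3) mod 29; (14|29)=-1, (3|29)=-1; (−1)^{2·0·14}·(-1)^0·(-1)^2 = +1.
v=17: a=17^3·(≡4), b=17^1·(≡9) mod 17; (4|17)=+1, (9|17)=+1; (−1)^{3·1·8}·(+1)^1·(+1)^3 = +1.
v=3: a=3^-16·(≡2), b=3^-6·(≡1) mod 3; (2|3)=-1, (1|3)=+1; (−1)^{-16·-6·1}·(-1)^-6·(+1)^-16 = +1.
v=7: a=7^2·(≡5), b=7^1·(≡1) mod 7; (5|7)=-1, (1|7)=+1; (−1)^{2·1·3}·(-1)^1·(+1)^2 = -1.
v=5: a=5^5·(≡2), b=5^0·(≡4) mod 5; (2|5)=-1, (4|5)=+1; (−1)^{5·0·2}·(-1)^0·(+1)^5 = +1.
v=43: a=43^2·(≡4), b=43^2·(≡14) mod 43; (4|43)=+1, (14|43)=+1; (−1)^{2·2·21}·(+1)^2·(+1)^2 = +1.
v=19: a=19^3·(≡9), b=19^1·(≡5) mod 19; (9|19)=+1, (5|19)=+1; (−1)^{3·1·9}·(+1)^1·(+1)^3 = -1.
v=2: v_2(a)=-8, v_2(b)=-2; units ≡ 5, 7 (mod 8); ε·ε+αω+βω = 0·1+-8·0+-2·1 ≡ 0  ⇒  (a,b)_2 = +1.
v=11: a=11^3·(≡3), b=11^1·(≡6) mod 11; (3|11)=+1, (6|11)=-1; (−1)^{3·1·5}·(+1)^1·(-1)^3 = +1.
v=∞: 17765 > 0 and 24871 > 0  ⇒  (a,b)_∞ = +1.
(17765, 24871 / ℚ) ramifies at {7, 19}: a division algebra.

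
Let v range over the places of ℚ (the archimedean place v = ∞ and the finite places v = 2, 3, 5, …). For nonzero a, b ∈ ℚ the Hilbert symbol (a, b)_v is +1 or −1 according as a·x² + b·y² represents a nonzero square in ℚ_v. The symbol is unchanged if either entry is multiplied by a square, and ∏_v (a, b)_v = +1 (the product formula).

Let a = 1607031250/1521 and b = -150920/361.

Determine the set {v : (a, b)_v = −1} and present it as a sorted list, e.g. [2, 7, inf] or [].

Mod squares: a ≡ 34, b ≡ -770. Check v ∈ {∞, 2, 3, 5, 7, 11, 13, 17, 19}.
v=7: a=7^0·(≡3), b=7^3·(≡2) mod 7; (3|7)=-1, (2|7)=+1; (−1)^{0·3·3}·(-1)^3·(+1)^0 = -1.
v=17: a=17^1·(≡8), b=17^0·(≡10) mod 17; (8|17)=+1, (10|17)=-1; (−1)^{1·0·8}·(+1)^0·(-1)^1 = -1.
v=11: a=11^2·(≡5), b=11^1·(≡7) mod 11; (5|11)=+1, (7|11)=-1; (−1)^{2·1·5}·(+1)^1·(-1)^2 = +1.
v=3: a=3^-2·(≡1), b=3^0·(≡1) mod 3; (1|3)=+1, (1|3)=+1; (−1)^{-2·0·1}·(+1)^0·(+1)^-2 = +1.
v=5: a=5^8·(≡4), b=5^1·(≡1) mod 5; (4|5)=+1, (1|5)=+1; (−1)^{8·1·2}·(+1)^1·(+1)^8 = +1.
v=∞: 34 > 0 and -770 < 0  ⇒  (a,b)_∞ = +1.
v=13: a=13^-2·(≡5), b=13^0·(≡1) mod 13; (5|13)=-1, (1|13)=+1; (−1)^{-2·0·6}·(-1)^0·(+1)^-2 = +1.
v=19: a=19^0·(≡2), b=19^-2·(≡16) mod 19; (2|19)=-1, (16|19)=+1; (−1)^{0·-2·9}·(-1)^-2·(+1)^0 = +1.
v=2: v_2(a)=1, v_2(b)=3; units ≡ 1, 7 (mod 8); ε·ε+αω+βω = 0·1+1·0+3·0 ≡ 0  ⇒  (a,b)_2 = +1.
Ram(34, -770) = {7, 17}; no ℚ_7-point on the conic.

[7, 17]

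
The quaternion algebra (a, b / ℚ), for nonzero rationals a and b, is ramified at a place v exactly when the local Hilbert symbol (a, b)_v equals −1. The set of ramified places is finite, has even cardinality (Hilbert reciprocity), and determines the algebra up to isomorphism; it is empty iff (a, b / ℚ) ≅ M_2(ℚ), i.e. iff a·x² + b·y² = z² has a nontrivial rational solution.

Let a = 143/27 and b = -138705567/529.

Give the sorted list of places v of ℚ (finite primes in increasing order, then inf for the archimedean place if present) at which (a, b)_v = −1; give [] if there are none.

[]

Mod squares: a ≡ 429, b ≡ -6783. Check v ∈ {∞, 2, 3, 7, 11, 13, 17, 19, 23}.
v=19: a=19^0·(≡6), b=19^1·(≡6) mod 19; (6|19)=+1, (6|19)=+1; (−1)^{0·1·9}·(+1)^1·(+1)^0 = +1.
v=11: a=11^1·(≡7), b=11^2·(≡5) mod 11; (7|11)=-1, (5|11)=+1; (−1)^{1·2·5}·(-1)^2·(+1)^1 = +1.
v=2: v_2(a)=0, v_2(b)=0; units ≡ 5, 1 (mod 8); ε·ε+αω+βω = 0·0+0·0+0·1 ≡ 0  ⇒  (a,b)_2 = +1.
v=17: a=17^0·(≡16), b=17^1·(≡8) mod 17; (16|17)=+1, (8|17)=+1; (−1)^{0·1·8}·(+1)^1·(+1)^0 = +1.
v=∞: 429 > 0 and -6783 < 0  ⇒  (a,b)_∞ = +1.
v=13: a=13^1·(≡11), b=13^2·(≡10) mod 13; (11|13)=-1, (10|13)=+1; (−1)^{1·2·6}·(-1)^2·(+1)^1 = +1.
v=3: a=3^-3·(≡2), b=3^1·(≡1) mod 3; (2|3)=-1, (1|3)=+1; (−1)^{-3·1·1}·(-1)^1·(+1)^-3 = +1.
v=23: a=23^0·(≡7), b=23^-2·(≡4) mod 23; (7|23)=-1, (4|23)=+1; (−1)^{0·-2·11}·(-1)^-2·(+1)^0 = +1.
v=7: a=7^0·(≡4), b=7^1·(≡2) mod 7; (4|7)=+1, (2|7)=+1; (−1)^{0·1·3}·(+1)^1·(+1)^0 = +1.
Ram(a, b) = ∅: the form 429·x² + -6783·y² − z² is isotropic over every ℚ_v, so by Hasse–Minkowski it is isotropic over ℚ.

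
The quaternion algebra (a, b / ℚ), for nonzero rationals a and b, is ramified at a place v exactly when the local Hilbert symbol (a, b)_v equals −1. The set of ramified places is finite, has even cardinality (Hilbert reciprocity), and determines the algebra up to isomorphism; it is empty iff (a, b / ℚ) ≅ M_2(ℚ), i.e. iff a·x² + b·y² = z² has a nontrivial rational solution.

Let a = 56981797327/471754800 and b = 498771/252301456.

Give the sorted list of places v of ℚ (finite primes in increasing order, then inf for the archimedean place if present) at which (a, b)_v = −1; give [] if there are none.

Mod squares: a ≡ 134589, b ≡ 1131. Check v ∈ {∞, 2, 3, 5, 7, 11, 13, 17, 19, 23, 29}.
v=19: a=19^-2·(≡8), b=19^-4·(≡18) mod 19; (8|19)=-1, (18|19)=-1; (−1)^{-2·-4·9}·(-1)^-4·(-1)^-2 = +1.
v=7: a=7^5·(≡5), b=7^2·(≡1) mod 7; (5|7)=-1, (1|7)=+1; (−1)^{5·2·3}·(-1)^2·(+1)^5 = +1.
v=3: a=3^-3·(≡1), b=3^3·(≡2) mod 3; (1|3)=+1, (2|3)=-1; (−1)^{-3·3·1}·(+1)^3·(-1)^-3 = +1.
v=∞: 134589 > 0 and 1131 > 0  ⇒  (a,b)_∞ = +1.
v=11: a=11^-2·(≡1), b=11^-2·(≡1) mod 11; (1|11)=+1, (1|11)=+1; (−1)^{-2·-2·5}·(+1)^-2·(+1)^-2 = +1.
v=13: a=13^1·(≡7), b=13^1·(≡1) mod 13; (7|13)=-1, (1|13)=+1; (−1)^{1·1·6}·(-1)^1·(+1)^1 = -1.
v=2: v_2(a)=-4, v_2(b)=-4; units ≡ 5, 3 (mod 8); ε·ε+αω+βω = 0·1+-4·1+-4·1 ≡ 0  ⇒  (a,b)_2 = +1.
v=17: a=17^1·(≡11), b=17^0·(≡4) mod 17; (11|17)=-1, (4|17)=+1; (−1)^{1·0·8}·(-1)^0·(+1)^1 = +1.
v=23: a=23^2·(≡8), b=23^0·(≡9) mod 23; (8|23)=+1, (9|23)=+1; (−1)^{2·0·11}·(+1)^0·(+1)^2 = +1.
v=29: a=29^1·(≡24), b=29^1·(≡10) mod 29; (24|29)=+1, (10|29)=-1; (−1)^{1·1·14}·(+1)^1·(-1)^1 = -1.
v=5: a=5^-2·(≡1), b=5^0·(≡1) mod 5; (1|5)=+1, (1|5)=+1; (−1)^{-2·0·2}·(+1)^0·(+1)^-2 = +1.
|Ram(134589, 1131)| = 2, even; anisotropic at {13, 29}.

[13, 29]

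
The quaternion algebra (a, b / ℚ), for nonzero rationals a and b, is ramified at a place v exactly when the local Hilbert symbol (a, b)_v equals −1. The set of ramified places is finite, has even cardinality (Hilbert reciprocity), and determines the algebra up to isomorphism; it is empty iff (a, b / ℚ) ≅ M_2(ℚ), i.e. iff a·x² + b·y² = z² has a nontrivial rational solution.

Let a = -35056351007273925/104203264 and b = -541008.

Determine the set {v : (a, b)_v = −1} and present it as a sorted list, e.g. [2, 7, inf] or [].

[2, 3, 41, inf]

(a, b) ≡ (-14637, -13) mod (ℚ^×)²; places V = {2, 3, 5, 7, 11, 13, 17, 29, 41, ∞}.
(a,b)_29: α=-2, u≡21; β=0, v≡16 (mod 29); (21|29)=-1, (16|29)=+1; sign (−1)^0·-1^0·+1^-2 = +1.
(a,b)_11: α=-2, u≡9; β=0, v≡5 (mod 11); (9|11)=+1, (5|11)=+1; sign (−1)^0·+1^0·+1^-2 = +1.
(a,b)_3: α=5, u≡2; β=2, v≡2 (mod 3); (2|3)=-1, (2|3)=-1; sign (−1)^0·-1^2·-1^5 = -1.
(a,b)_7: α=3, u≡1; β=0, v≡1 (mod 7); (1|7)=+1, (1|7)=+1; sign (−1)^0·+1^0·+1^3 = +1.
(a,b)_17: α=7, u≡6; β=2, v≡15 (mod 17); (6|17)=-1, (15|17)=+1; sign (−1)^0·-1^2·+1^7 = +1.
(a,b)_∞: sgn(-14637)=−, sgn(-13)=−, so -1.
(a,b)_41: α=1, u≡29; β=0, v≡28 (mod 41); (29|41)=-1, (28|41)=-1; sign (−1)^0·-1^0·-1^1 = -1.
(a,b)_5: α=2, u≡2; β=0, v≡2 (mod 5); (2|5)=-1, (2|5)=-1; sign (−1)^0·-1^0·-1^2 = +1.
(a,b)_13: α=0, u≡1; β=1, v≡10 (mod 13); (1|13)=+1, (10|13)=+1; sign (−1)^0·+1^1·+1^0 = +1.
(a,b)_2: α=-10, β=4; u≡3, v≡3 (mod 8); ε(u)ε(v)=1·1, αω(v)=-10·1, βω(u)=4·1; sum ≡ 1  ⇒  -1.
Ram(-14637, -13) = {2, 3, 41, ∞}; no ℚ_2-point on the conic.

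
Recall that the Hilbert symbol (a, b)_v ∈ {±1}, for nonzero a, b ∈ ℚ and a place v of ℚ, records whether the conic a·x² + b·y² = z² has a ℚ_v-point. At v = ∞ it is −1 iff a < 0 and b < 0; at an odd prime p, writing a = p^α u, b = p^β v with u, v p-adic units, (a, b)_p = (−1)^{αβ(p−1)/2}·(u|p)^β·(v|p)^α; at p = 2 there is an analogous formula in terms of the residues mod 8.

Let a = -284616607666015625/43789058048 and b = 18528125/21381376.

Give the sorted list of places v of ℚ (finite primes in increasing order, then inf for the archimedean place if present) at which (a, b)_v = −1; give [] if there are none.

Mod squares: a ≡ -130, b ≡ 5. Check v ∈ {∞, 2, 5, 7, 11, 13, 17}.
v=∞: -130 < 0 and 5 > 0  ⇒  (a,b)_∞ = +1.
v=7: a=7^2·(≡3), b=7^2·(≡3) mod 7; (3|7)=-1, (3|7)=-1; (−1)^{2·2·3}·(-1)^2·(-1)^2 = +1.
v=2: v_2(a)=-19, v_2(b)=-8; units ≡ 7, 5 (mod 8); ε·ε+αω+βω = 1·0+-19·1+-8·0 ≡ 1  ⇒  (a,b)_2 = -1.
v=17: a=17^-4·(≡6), b=17^-4·(≡12) mod 17; (6|17)=-1, (12|17)=-1; (−1)^{-4·-4·8}·(-1)^-4·(-1)^-4 = +1.
v=13: a=13^1·(≡9), b=13^0·(≡6) mod 13; (9|13)=+1, (6|13)=-1; (−1)^{1·0·6}·(+1)^0·(-1)^1 = -1.
v=11: a=11^4·(≡10), b=11^2·(≡1) mod 11; (10|11)=-1, (1|11)=+1; (−1)^{4·2·5}·(-1)^2·(+1)^4 = +1.
v=5: a=5^15·(≡1), b=5^5·(≡4) mod 5; (1|5)=+1, (4|5)=+1; (−1)^{15·5·2}·(+1)^5·(+1)^15 = +1.
|Ram(-130, 5)| = 2, even; anisotropic at {2, 13}.

[2, 13]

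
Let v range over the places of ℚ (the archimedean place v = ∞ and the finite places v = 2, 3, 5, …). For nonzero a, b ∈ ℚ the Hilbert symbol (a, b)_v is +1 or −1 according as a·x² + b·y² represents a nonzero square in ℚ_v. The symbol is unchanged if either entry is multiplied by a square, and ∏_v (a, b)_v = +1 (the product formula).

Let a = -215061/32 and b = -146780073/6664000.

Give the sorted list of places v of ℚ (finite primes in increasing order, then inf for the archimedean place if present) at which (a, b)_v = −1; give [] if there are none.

[5, 11, 17, inf]

(a, b) ≡ (-8778, -2805) mod (ℚ^×)²; places V = {2, 3, 5, 7, 11, 17, 19, 37, ∞}.
(a,b)_37: α=0, u≡33; β=2, v≡30 (mod 37); (33|37)=+1, (30|37)=+1; sign (−1)^0·+1^2·+1^0 = +1.
(a,b)_2: α=-5, β=-6; u≡3, v≡3 (mod 8); ε(u)ε(v)=1·1, αω(v)=-5·1, βω(u)=-6·1; sum ≡ 0  ⇒  +1.
(a,b)_3: α=1, u≡2; β=3, v≡1 (mod 3); (2|3)=-1, (1|3)=+1; sign (−1)^1·-1^3·+1^1 = +1.
(a,b)_19: α=1, u≡15; β=2, v≡4 (mod 19); (15|19)=-1, (4|19)=+1; sign (−1)^0·-1^2·+1^1 = +1.
(a,b)_7: α=3, u≡6; β=-2, v≡2 (mod 7); (6|7)=-1, (2|7)=+1; sign (−1)^0·-1^-2·+1^3 = +1.
(a,b)_11: α=1, u≡4; β=1, v≡3 (mod 11); (4|11)=+1, (3|11)=+1; sign (−1)^1·+1^1·+1^1 = -1.
(a,b)_17: α=0, u≡14; β=-1, v≡11 (mod 17); (14|17)=-1, (11|17)=-1; sign (−1)^0·-1^-1·-1^0 = -1.
(a,b)_5: α=0, u≡2; β=-3, v≡1 (mod 5); (2|5)=-1, (1|5)=+1; sign (−1)^0·-1^-3·+1^0 = -1.
(a,b)_∞: sgn(-8778)=−, sgn(-2805)=−, so -1.
Ram(-8778, -2805) = {5, 11, 17, ∞}; no ℚ_5-point on the conic.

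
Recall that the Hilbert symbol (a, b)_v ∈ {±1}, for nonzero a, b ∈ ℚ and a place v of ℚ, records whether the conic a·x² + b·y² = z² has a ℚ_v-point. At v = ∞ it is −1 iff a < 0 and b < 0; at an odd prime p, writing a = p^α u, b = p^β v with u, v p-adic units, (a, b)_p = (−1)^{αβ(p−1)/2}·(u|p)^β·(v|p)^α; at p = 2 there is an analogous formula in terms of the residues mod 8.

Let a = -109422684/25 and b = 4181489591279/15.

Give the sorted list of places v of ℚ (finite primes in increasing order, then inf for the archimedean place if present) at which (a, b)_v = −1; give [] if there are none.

[13, 23, 29, 31]

Mod squares: a ≡ -62031, b ≡ 27183585. Check v ∈ {∞, 2, 3, 5, 7, 11, 13, 19, 23, 29, 31}.
v=11: a=11^0·(≡1), b=11^1·(≡6) mod 11; (1|11)=+1, (6|11)=-1; (−1)^{0·1·5}·(+1)^1·(-1)^0 = +1.
v=∞: -62031 < 0 and 27183585 > 0  ⇒  (a,b)_∞ = +1.
v=19: a=19^0·(≡17), b=19^1·(≡14) mod 19; (17|19)=+1, (14|19)=-1; (−1)^{0·1·9}·(+1)^1·(-1)^0 = +1.
v=5: a=5^-2·(≡1), b=5^-1·(≡3) mod 5; (1|5)=+1, (3|5)=-1; (−1)^{-2·-1·2}·(+1)^-1·(-1)^-2 = +1.
v=2: v_2(a)=2, v_2(b)=0; units ≡ 1, 1 (mod 8); ε·ε+αω+βω = 0·0+2·0+0·0 ≡ 0  ⇒  (a,b)_2 = +1.
v=29: a=29^1·(≡16), b=29^1·(≡18) mod 29; (16|29)=+1, (18|29)=-1; (−1)^{1·1·14}·(+1)^1·(-1)^1 = -1.
v=13: a=13^0·(≡7), b=13^1·(≡8) mod 13; (7|13)=-1, (8|13)=-1; (−1)^{0·1·6}·(-1)^1·(-1)^0 = -1.
v=3: a=3^3·(≡2), b=3^-1·(≡1) mod 3; (2|3)=-1, (1|3)=+1; (−1)^{3·-1·1}·(-1)^-1·(+1)^3 = +1.
v=31: a=31^1·(≡7), b=31^2·(≡30) mod 31; (7|31)=+1, (30|31)=-1; (−1)^{1·2·15}·(+1)^2·(-1)^1 = -1.
v=7: a=7^2·(≡6), b=7^4·(≡4) mod 7; (6|7)=-1, (4|7)=+1; (−1)^{2·4·3}·(-1)^4·(+1)^2 = +1.
v=23: a=23^1·(≡21), b=23^1·(≡15) mod 23; (21|23)=-1, (15|23)=-1; (−1)^{1·1·11}·(-1)^1·(-1)^1 = -1.
(-62031, 27183585 / ℚ) ramifies at {13, 23, 29, 31}: a division algebra.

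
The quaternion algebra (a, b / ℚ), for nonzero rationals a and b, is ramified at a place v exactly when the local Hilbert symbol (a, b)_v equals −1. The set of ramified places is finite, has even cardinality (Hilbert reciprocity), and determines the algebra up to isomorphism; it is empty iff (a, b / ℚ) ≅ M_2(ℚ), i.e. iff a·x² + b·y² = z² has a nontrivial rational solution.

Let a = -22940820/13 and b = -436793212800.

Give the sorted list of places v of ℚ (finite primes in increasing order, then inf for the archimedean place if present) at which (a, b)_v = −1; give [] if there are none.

Mod squares: a ≡ -65, b ≡ -238. Check v ∈ {∞, 2, 3, 5, 7, 13, 17}.
v=7: a=7^2·(≡6), b=7^3·(≡4) mod 7; (6|7)=-1, (4|7)=+1; (−1)^{2·3·3}·(-1)^3·(+1)^2 = -1.
v=17: a=17^2·(≡6), b=17^3·(≡14) mod 17; (6|17)=-1, (14|17)=-1; (−1)^{2·3·8}·(-1)^3·(-1)^2 = -1.
v=5: a=5^1·(≡2), b=5^2·(≡3) mod 5; (2|5)=-1, (3|5)=-1; (−1)^{1·2·2}·(-1)^2·(-1)^1 = -1.
v=∞: -65 < 0 and -238 < 0  ⇒  (a,b)_∞ = -1.
v=2: v_2(a)=2, v_2(b)=7; units ≡ 7, 1 (mod 8); ε·ε+αω+βω = 1·0+2·0+7·0 ≡ 0  ⇒  (a,b)_2 = +1.
v=13: a=13^-1·(≡7), b=13^0·(≡4) mod 13; (7|13)=-1, (4|13)=+1; (−1)^{-1·0·6}·(-1)^0·(+1)^-1 = +1.
v=3: a=3^4·(≡1), b=3^4·(≡2) mod 3; (1|3)=+1, (2|3)=-1; (−1)^{4·4·1}·(+1)^4·(-1)^4 = +1.
|Ram(-65, -238)| = 4, even; anisotropic at {5, 7, 17, ∞}.

[5, 7, 17, inf]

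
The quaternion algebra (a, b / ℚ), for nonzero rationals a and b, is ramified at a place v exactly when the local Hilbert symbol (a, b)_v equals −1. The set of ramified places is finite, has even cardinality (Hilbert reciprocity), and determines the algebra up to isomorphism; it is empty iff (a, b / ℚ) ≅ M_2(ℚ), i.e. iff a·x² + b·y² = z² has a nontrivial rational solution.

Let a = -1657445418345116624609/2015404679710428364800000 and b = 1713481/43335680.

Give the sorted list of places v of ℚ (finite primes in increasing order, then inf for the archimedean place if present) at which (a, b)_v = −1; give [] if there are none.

(a, b) ≡ (-205, 5) mod (ℚ^×)²; places V = {2, 3, 5, 7, 11, 13, 17, 23, 41, ∞}.
(a,b)_7: α=12, u≡5; β=2, v≡6 (mod 7); (5|7)=-1, (6|7)=-1; sign (−1)^0·-1^2·-1^12 = +1.
(a,b)_5: α=-5, u≡1; β=-1, v≡1 (mod 5); (1|5)=+1, (1|5)=+1; sign (−1)^0·+1^-1·+1^-5 = +1.
(a,b)_∞: sgn(-205)=−, sgn(5)=+, so +1.
(a,b)_3: α=-8, u≡2; β=0, v≡2 (mod 3); (2|3)=-1, (2|3)=-1; sign (−1)^0·-1^0·-1^-8 = +1.
(a,b)_41: α=1, u≡10; β=0, v≡4 (mod 41); (10|41)=+1, (4|41)=+1; sign (−1)^0·+1^0·+1^1 = +1.
(a,b)_23: α=-2, u≡4; β=-2, v≡7 (mod 23); (4|23)=+1, (7|23)=-1; sign (−1)^0·+1^-2·-1^-2 = +1.
(a,b)_13: α=-2, u≡3; β=0, v≡5 (mod 13); (3|13)=+1, (5|13)=-1; sign (−1)^0·+1^0·-1^-2 = +1.
(a,b)_11: α=2, u≡1; β=2, v≡5 (mod 11); (1|11)=+1, (5|11)=+1; sign (−1)^0·+1^2·+1^2 = +1.
(a,b)_17: α=6, u≡2; β=2, v≡12 (mod 17); (2|17)=+1, (12|17)=-1; sign (−1)^0·+1^2·-1^6 = +1.
(a,b)_2: α=-40, β=-14; u≡3, v≡5 (mod 8); ε(u)ε(v)=1·0, αω(v)=-40·1, βω(u)=-14·1; sum ≡ 0  ⇒  +1.
Ram(a, b) = ∅: the form -205·x² + 5·y² − z² is isotropic over every ℚ_v, so by Hasse–Minkowski it is isotropic over ℚ.

[]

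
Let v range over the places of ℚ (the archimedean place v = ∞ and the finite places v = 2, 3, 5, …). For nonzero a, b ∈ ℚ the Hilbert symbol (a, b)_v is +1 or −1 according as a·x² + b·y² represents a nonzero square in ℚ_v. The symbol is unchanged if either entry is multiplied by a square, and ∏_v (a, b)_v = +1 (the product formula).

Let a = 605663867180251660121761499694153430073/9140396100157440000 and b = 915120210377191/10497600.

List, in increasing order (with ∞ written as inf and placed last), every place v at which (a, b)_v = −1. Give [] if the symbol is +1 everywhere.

(a, b) ≡ (4279457, 2346799) mod (ℚ^×)²; places V = {2, 3, 5, 7, 13, 17, 31, 37, 41, ∞}.
(a,b)_13: α=9, u≡9; β=3, v≡8 (mod 13); (9|13)=+1, (8|13)=-1; sign (−1)^0·+1^3·-1^9 = -1.
(a,b)_7: α=11, u≡3; β=5, v≡5 (mod 7); (3|7)=-1, (5|7)=-1; sign (−1)^1·-1^5·-1^11 = -1.
(a,b)_5: α=-4, u≡2; β=-2, v≡4 (mod 5); (2|5)=-1, (4|5)=+1; sign (−1)^0·-1^-2·+1^-4 = +1.
(a,b)_37: α=3, u≡3; β=1, v≡7 (mod 37); (3|37)=+1, (7|37)=+1; sign (−1)^0·+1^1·+1^3 = +1.
(a,b)_∞: sgn(4279457)=+, sgn(2346799)=+, so +1.
(a,b)_17: α=2, u≡9; β=1, v≡7 (mod 17); (9|17)=+1, (7|17)=-1; sign (−1)^0·+1^1·-1^2 = +1.
(a,b)_31: α=5, u≡1; β=2, v≡23 (mod 31); (1|31)=+1, (23|31)=-1; sign (−1)^0·+1^2·-1^5 = -1.
(a,b)_3: α=-20, u≡2; β=-8, v≡1 (mod 3); (2|3)=-1, (1|3)=+1; sign (−1)^0·-1^-8·+1^-20 = +1.
(a,b)_41: α=3, u≡32; β=1, v≡19 (mod 41); (32|41)=+1, (19|41)=-1; sign (−1)^0·+1^1·-1^3 = -1.
(a,b)_2: α=-22, β=-6; u≡1, v≡7 (mod 8); ε(u)ε(v)=0·1, αω(v)=-22·0, βω(u)=-6·0; sum ≡ 0  ⇒  +1.
Ram(4279457, 2346799) = {7, 13, 31, 41}; no ℚ_7-point on the conic.

[7, 13, 31, 41]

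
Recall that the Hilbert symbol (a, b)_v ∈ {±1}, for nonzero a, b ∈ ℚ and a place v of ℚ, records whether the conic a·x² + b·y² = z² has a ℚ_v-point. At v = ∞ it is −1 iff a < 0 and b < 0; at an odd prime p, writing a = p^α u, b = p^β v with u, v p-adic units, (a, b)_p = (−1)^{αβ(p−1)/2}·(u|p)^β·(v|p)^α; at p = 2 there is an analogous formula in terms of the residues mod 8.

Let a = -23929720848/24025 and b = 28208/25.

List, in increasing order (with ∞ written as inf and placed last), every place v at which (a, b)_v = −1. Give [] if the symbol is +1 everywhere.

(a, b) ≡ (-817, 1763) mod (ℚ^×)²; places V = {2, 3, 5, 11, 19, 31, 41, 43, ∞}.
(a,b)_2: α=4, β=4; u≡7, v≡3 (mod 8); ε(u)ε(v)=1·1, αω(v)=4·1, βω(u)=4·0; sum ≡ 1  ⇒  -1.
(a,b)_43: α=1, u≡14; β=1, v≡40 (mod 43); (14|43)=+1, (40|43)=+1; sign (−1)^1·+1^1·+1^1 = -1.
(a,b)_3: α=2, u≡2; β=0, v≡2 (mod 3); (2|3)=-1, (2|3)=-1; sign (−1)^0·-1^0·-1^2 = +1.
(a,b)_∞: sgn(-817)=−, sgn(1763)=+, so +1.
(a,b)_11: α=2, u≡6; β=0, v≡5 (mod 11); (6|11)=-1, (5|11)=+1; sign (−1)^0·-1^0·+1^2 = +1.
(a,b)_5: α=-2, u≡2; β=-2, v≡3 (mod 5); (2|5)=-1, (3|5)=-1; sign (−1)^0·-1^-2·-1^-2 = +1.
(a,b)_31: α=-2, u≡5; β=0, v≡21 (mod 31); (5|31)=+1, (21|31)=-1; sign (−1)^0·+1^0·-1^-2 = +1.
(a,b)_41: α=2, u≡3; β=1, v≡39 (mod 41); (3|41)=-1, (39|41)=+1; sign (−1)^0·-1^1·+1^2 = -1.
(a,b)_19: α=1, u≡14; β=0, v≡2 (mod 19); (14|19)=-1, (2|19)=-1; sign (−1)^0·-1^0·-1^1 = -1.
|Ram(-817, 1763)| = 4, even; anisotropic at {2, 19, 41, 43}.

[2, 19, 41, 43]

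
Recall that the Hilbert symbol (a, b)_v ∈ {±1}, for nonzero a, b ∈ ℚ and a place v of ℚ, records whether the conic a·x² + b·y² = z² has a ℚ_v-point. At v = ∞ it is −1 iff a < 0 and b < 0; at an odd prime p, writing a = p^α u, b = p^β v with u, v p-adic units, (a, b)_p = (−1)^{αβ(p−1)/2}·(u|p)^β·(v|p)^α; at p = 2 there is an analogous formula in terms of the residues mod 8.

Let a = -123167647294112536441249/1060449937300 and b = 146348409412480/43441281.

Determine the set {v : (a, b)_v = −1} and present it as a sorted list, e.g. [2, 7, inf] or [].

(a, b) ≡ (-13, 1870) mod (ℚ^×)²; places V = {2, 3, 5, 7, 11, 13, 17, 41, ∞}.
(a,b)_41: α=2, u≡28; β=0, v≡10 (mod 41); (28|41)=-1, (10|41)=+1; sign (−1)^0·-1^0·+1^2 = +1.
(a,b)_7: α=2, u≡2; β=0, v≡1 (mod 7); (2|7)=+1, (1|7)=+1; sign (−1)^0·+1^0·+1^2 = +1.
(a,b)_13: α=-9, u≡10; β=-6, v≡6 (mod 13); (10|13)=+1, (6|13)=-1; sign (−1)^0·+1^-6·-1^-9 = -1.
(a,b)_17: α=8, u≡9; β=5, v≡1 (mod 17); (9|17)=+1, (1|17)=+1; sign (−1)^0·+1^5·+1^8 = +1.
(a,b)_11: α=8, u≡3; β=5, v≡5 (mod 11); (3|11)=+1, (5|11)=+1; sign (−1)^0·+1^5·+1^8 = +1.
(a,b)_2: α=-2, β=7; u≡3, v≡7 (mod 8); ε(u)ε(v)=1·1, αω(v)=-2·0, βω(u)=7·1; sum ≡ 0  ⇒  +1.
(a,b)_3: α=0, u≡2; β=-2, v≡1 (mod 3); (2|3)=-1, (1|3)=+1; sign (−1)^0·-1^-2·+1^0 = +1.
(a,b)_5: α=-2, u≡3; β=1, v≡1 (mod 5); (3|5)=-1, (1|5)=+1; sign (−1)^0·-1^1·+1^-2 = -1.
(a,b)_∞: sgn(-13)=−, sgn(1870)=+, so +1.
|Ram(-13, 1870)| = 2, even; anisotropic at {5, 13}.

[5, 13]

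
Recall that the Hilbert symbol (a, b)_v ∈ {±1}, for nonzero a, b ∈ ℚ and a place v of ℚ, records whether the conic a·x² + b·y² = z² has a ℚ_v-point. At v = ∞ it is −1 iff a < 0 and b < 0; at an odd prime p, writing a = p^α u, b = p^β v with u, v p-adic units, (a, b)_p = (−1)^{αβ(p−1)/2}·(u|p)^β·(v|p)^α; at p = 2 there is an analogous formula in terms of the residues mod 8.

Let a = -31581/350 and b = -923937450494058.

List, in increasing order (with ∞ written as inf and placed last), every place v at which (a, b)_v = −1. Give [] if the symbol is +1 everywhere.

Mod squares: a ≡ -406, b ≡ -42. Check v ∈ {∞, 2, 3, 5, 7, 11, 13, 29}.
v=2: v_2(a)=-1, v_2(b)=1; units ≡ 5, 3 (mod 8); ε·ε+αω+βω = 0·1+-1·1+1·1 ≡ 0  ⇒  (a,b)_2 = +1.
v=7: a=7^-1·(≡3), b=7^1·(≡4) mod 7; (3|7)=-1, (4|7)=+1; (−1)^{-1·1·3}·(-1)^1·(+1)^-1 = +1.
v=3: a=3^2·(≡2), b=3^3·(≡1) mod 3; (2|3)=-1, (1|3)=+1; (−1)^{2·3·1}·(-1)^3·(+1)^2 = -1.
v=13: a=13^0·(≡4), b=13^4·(≡1) mod 13; (4|13)=+1, (1|13)=+1; (−1)^{0·4·6}·(+1)^4·(+1)^0 = +1.
v=11: a=11^2·(≡4), b=11^2·(≡6) mod 11; (4|11)=+1, (6|11)=-1; (−1)^{2·2·5}·(+1)^2·(-1)^2 = +1.
v=29: a=29^1·(≡21), b=29^4·(≡20) mod 29; (21|29)=-1, (20|29)=+1; (−1)^{1·4·14}·(-1)^4·(+1)^1 = +1.
v=∞: -406 < 0 and -42 < 0  ⇒  (a,b)_∞ = -1.
v=5: a=5^-2·(≡1), b=5^0·(≡2) mod 5; (1|5)=+1, (2|5)=-1; (−1)^{-2·0·2}·(+1)^0·(-1)^-2 = +1.
|Ram(-406, -42)| = 2, even; anisotropic at {3, ∞}.

[3, inf]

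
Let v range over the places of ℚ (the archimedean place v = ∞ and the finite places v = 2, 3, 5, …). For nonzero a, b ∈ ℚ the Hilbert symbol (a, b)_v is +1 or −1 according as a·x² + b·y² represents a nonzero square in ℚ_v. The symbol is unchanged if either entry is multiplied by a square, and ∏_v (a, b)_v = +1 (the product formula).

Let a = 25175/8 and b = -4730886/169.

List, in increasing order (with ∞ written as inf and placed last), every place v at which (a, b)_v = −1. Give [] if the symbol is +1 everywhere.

[2, 19]

Mod squares: a ≡ 2014, b ≡ -58406. Check v ∈ {∞, 2, 3, 5, 13, 19, 29, 53}.
v=53: a=53^1·(≡13), b=53^1·(≡52) mod 53; (13|53)=+1, (52|53)=+1; (−1)^{1·1·26}·(+1)^1·(+1)^1 = +1.
v=13: a=13^0·(≡9), b=13^-2·(≡9) mod 13; (9|13)=+1, (9|13)=+1; (−1)^{0·-2·6}·(+1)^-2·(+1)^0 = +1.
v=3: a=3^0·(≡1), b=3^4·(≡1) mod 3; (1|3)=+1, (1|3)=+1; (−1)^{0·4·1}·(+1)^4·(+1)^0 = +1.
v=2: v_2(a)=-3, v_2(b)=1; units ≡ 7, 5 (mod 8); ε·ε+αω+βω = 1·0+-3·1+1·0 ≡ 1  ⇒  (a,b)_2 = -1.
v=5: a=5^2·(≡4), b=5^0·(≡1) mod 5; (4|5)=+1, (1|5)=+1; (−1)^{2·0·2}·(+1)^0·(+1)^2 = +1.
v=19: a=19^1·(≡16), b=19^1·(≡9) mod 19; (16|19)=+1, (9|19)=+1; (−1)^{1·1·9}·(+1)^1·(+1)^1 = -1.
v=29: a=29^0·(≡4), b=29^1·(≡25) mod 29; (4|29)=+1, (25|29)=+1; (−1)^{0·1·14}·(+1)^1·(+1)^0 = +1.
v=∞: 2014 > 0 and -58406 < 0  ⇒  (a,b)_∞ = +1.
|Ram(2014, -58406)| = 2, even; anisotropic at {2, 19}.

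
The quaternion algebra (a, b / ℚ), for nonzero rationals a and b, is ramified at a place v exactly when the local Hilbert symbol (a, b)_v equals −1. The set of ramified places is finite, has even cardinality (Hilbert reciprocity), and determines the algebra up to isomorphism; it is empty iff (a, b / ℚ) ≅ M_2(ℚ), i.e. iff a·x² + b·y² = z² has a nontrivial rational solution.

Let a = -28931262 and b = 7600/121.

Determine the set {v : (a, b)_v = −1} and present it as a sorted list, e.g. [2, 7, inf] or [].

Mod squares: a ≡ -222, b ≡ 19. Check v ∈ {∞, 2, 3, 5, 11, 19, 37}.
v=3: a=3^1·(≡1), b=3^0·(≡1) mod 3; (1|3)=+1, (1|3)=+1; (−1)^{1·0·1}·(+1)^0·(+1)^1 = +1.
v=37: a=37^1·(≡32), b=37^0·(≡20) mod 37; (32|37)=-1, (20|37)=-1; (−1)^{1·0·18}·(-1)^0·(-1)^1 = -1.
v=19: a=19^4·(≡6), b=19^1·(≡11) mod 19; (6|19)=+1, (11|19)=+1; (−1)^{4·1·9}·(+1)^1·(+1)^4 = +1.
v=5: a=5^0·(≡3), b=5^2·(≡4) mod 5; (3|5)=-1, (4|5)=+1; (−1)^{0·2·2}·(-1)^2·(+1)^0 = +1.
v=11: a=11^0·(≡3), b=11^-2·(≡10) mod 11; (3|11)=+1, (10|11)=-1; (−1)^{0·-2·5}·(+1)^-2·(-1)^0 = +1.
v=∞: -222 < 0 and 19 > 0  ⇒  (a,b)_∞ = +1.
v=2: v_2(a)=1, v_2(b)=4; units ≡ 1, 3 (mod 8); ε·ε+αω+βω = 0·1+1·1+4·0 ≡ 1  ⇒  (a,b)_2 = -1.
|Ram(-222, 19)| = 2, even; anisotropic at {2, 37}.

[2, 37]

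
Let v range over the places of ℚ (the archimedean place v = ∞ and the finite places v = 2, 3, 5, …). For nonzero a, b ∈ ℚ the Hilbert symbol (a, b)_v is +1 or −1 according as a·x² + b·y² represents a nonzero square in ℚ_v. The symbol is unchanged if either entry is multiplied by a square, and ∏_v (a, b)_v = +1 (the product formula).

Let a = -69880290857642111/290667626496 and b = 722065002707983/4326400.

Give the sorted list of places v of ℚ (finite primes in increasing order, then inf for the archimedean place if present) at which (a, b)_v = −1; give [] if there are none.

[23, 29]

(a, b) ≡ (-23184311, 17201263) mod (ℚ^×)²; places V = {2, 3, 5, 7, 11, 13, 17, 19, 23, 29, 31, 37, 41, ∞}.
(a,b)_37: α=1, u≡18; β=1, v≡17 (mod 37); (18|37)=-1, (17|37)=-1; sign (−1)^0·-1^1·-1^1 = +1.
(a,b)_5: α=0, u≡4; β=-2, v≡3 (mod 5); (4|5)=+1, (3|5)=-1; sign (−1)^0·+1^-2·-1^0 = +1.
(a,b)_29: α=1, u≡7; β=1, v≡8 (mod 29); (7|29)=+1, (8|29)=-1; sign (−1)^0·+1^1·-1^1 = -1.
(a,b)_31: α=3, u≡19; β=2, v≡10 (mod 31); (19|31)=+1, (10|31)=+1; sign (−1)^0·+1^2·+1^3 = +1.
(a,b)_17: α=1, u≡9; β=1, v≡15 (mod 17); (9|17)=+1, (15|17)=+1; sign (−1)^0·+1^1·+1^1 = +1.
(a,b)_19: α=0, u≡15; β=2, v≡10 (mod 19); (15|19)=-1, (10|19)=-1; sign (−1)^0·-1^2·-1^0 = +1.
(a,b)_7: α=2, u≡4; β=0, v≡4 (mod 7); (4|7)=+1, (4|7)=+1; sign (−1)^0·+1^0·+1^2 = +1.
(a,b)_∞: sgn(-23184311)=−, sgn(17201263)=+, so +1.
(a,b)_2: α=-18, β=-10; u≡1, v≡7 (mod 8); ε(u)ε(v)=0·1, αω(v)=-18·0, βω(u)=-10·0; sum ≡ 0  ⇒  +1.
(a,b)_3: α=-8, u≡1; β=0, v≡1 (mod 3); (1|3)=+1, (1|3)=+1; sign (−1)^0·+1^0·+1^-8 = +1.
(a,b)_13: α=-2, u≡6; β=-2, v≡4 (mod 13); (6|13)=-1, (4|13)=+1; sign (−1)^0·-1^-2·+1^-2 = +1.
(a,b)_41: α=1, u≡36; β=1, v≡5 (mod 41); (36|41)=+1, (5|41)=+1; sign (−1)^0·+1^1·+1^1 = +1.
(a,b)_11: α=2, u≡5; β=2, v≡6 (mod 11); (5|11)=+1, (6|11)=-1; sign (−1)^0·+1^2·-1^2 = +1.
(a,b)_23: α=2, u≡15; β=1, v≡2 (mod 23); (15|23)=-1, (2|23)=+1; sign (−1)^0·-1^1·+1^2 = -1.
|Ram(-23184311, 17201263)| = 2, even; anisotropic at {23, 29}.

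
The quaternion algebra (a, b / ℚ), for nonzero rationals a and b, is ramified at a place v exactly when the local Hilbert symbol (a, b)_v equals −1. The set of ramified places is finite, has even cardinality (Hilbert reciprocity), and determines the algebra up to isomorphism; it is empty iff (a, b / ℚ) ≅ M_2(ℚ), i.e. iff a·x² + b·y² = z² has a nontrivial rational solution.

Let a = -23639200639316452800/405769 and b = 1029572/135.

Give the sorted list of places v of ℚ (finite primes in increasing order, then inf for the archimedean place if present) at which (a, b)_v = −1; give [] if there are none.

[5, 23]

(a, b) ≡ (-23, 10695) mod (ℚ^×)²; places V = {2, 3, 5, 7, 13, 17, 19, 23, 31, 41, ∞}.
(a,b)_41: α=2, u≡10; β=0, v≡12 (mod 41); (10|41)=+1, (12|41)=-1; sign (−1)^0·+1^0·-1^2 = +1.
(a,b)_2: α=6, β=2; u≡1, v≡7 (mod 8); ε(u)ε(v)=0·1, αω(v)=6·0, βω(u)=2·0; sum ≡ 0  ⇒  +1.
(a,b)_3: α=2, u≡1; β=-3, v≡1 (mod 3); (1|3)=+1, (1|3)=+1; sign (−1)^0·+1^-3·+1^2 = +1.
(a,b)_∞: sgn(-23)=−, sgn(10695)=+, so +1.
(a,b)_13: α=-2, u≡3; β=0, v≡10 (mod 13); (3|13)=+1, (10|13)=+1; sign (−1)^0·+1^0·+1^-2 = +1.
(a,b)_23: α=3, u≡15; β=1, v≡21 (mod 23); (15|23)=-1, (21|23)=-1; sign (−1)^1·-1^1·-1^3 = -1.
(a,b)_5: α=2, u≡2; β=-1, v≡1 (mod 5); (2|5)=-1, (1|5)=+1; sign (−1)^0·-1^-1·+1^2 = -1.
(a,b)_19: α=0, u≡12; β=2, v≡1 (mod 19); (12|19)=-1, (1|19)=+1; sign (−1)^0·-1^2·+1^0 = +1.
(a,b)_17: α=4, u≡14; β=0, v≡16 (mod 17); (14|17)=-1, (16|17)=+1; sign (−1)^0·-1^0·+1^4 = +1.
(a,b)_7: α=-4, u≡6; β=0, v≡6 (mod 7); (6|7)=-1, (6|7)=-1; sign (−1)^0·-1^0·-1^-4 = +1.
(a,b)_31: α=2, u≡2; β=1, v≡1 (mod 31); (2|31)=+1, (1|31)=+1; sign (−1)^0·+1^1·+1^2 = +1.
|Ram(-23, 10695)| = 2, even; anisotropic at {5, 23}.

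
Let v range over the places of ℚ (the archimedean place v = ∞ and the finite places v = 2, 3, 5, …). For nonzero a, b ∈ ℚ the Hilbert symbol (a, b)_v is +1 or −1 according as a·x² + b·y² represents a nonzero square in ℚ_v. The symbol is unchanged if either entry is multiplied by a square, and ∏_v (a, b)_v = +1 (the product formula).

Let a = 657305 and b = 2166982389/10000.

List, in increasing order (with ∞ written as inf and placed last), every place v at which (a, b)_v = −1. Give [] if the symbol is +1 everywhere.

(a, b) ≡ (657305, 17589) mod (ℚ^×)²; places V = {2, 3, 5, 11, 13, 17, 19, 37, 41, ∞}.
(a,b)_13: α=0, u≡12; β=3, v≡9 (mod 13); (12|13)=+1, (9|13)=+1; sign (−1)^0·+1^3·+1^0 = +1.
(a,b)_17: α=1, u≡7; β=0, v≡14 (mod 17); (7|17)=-1, (14|17)=-1; sign (−1)^0·-1^0·-1^1 = -1.
(a,b)_2: α=0, β=-4; u≡1, v≡5 (mod 8); ε(u)ε(v)=0·0, αω(v)=0·1, βω(u)=-4·0; sum ≡ 0  ⇒  +1.
(a,b)_41: α=0, u≡34; β=1, v≡19 (mod 41); (34|41)=-1, (19|41)=-1; sign (−1)^0·-1^1·-1^0 = -1.
(a,b)_5: α=1, u≡1; β=-4, v≡4 (mod 5); (1|5)=+1, (4|5)=+1; sign (−1)^0·+1^-4·+1^1 = +1.
(a,b)_37: α=1, u≡5; β=0, v≡17 (mod 37); (5|37)=-1, (17|37)=-1; sign (−1)^0·-1^0·-1^1 = -1.
(a,b)_3: α=0, u≡2; β=7, v≡1 (mod 3); (2|3)=-1, (1|3)=+1; sign (−1)^0·-1^7·+1^0 = -1.
(a,b)_11: α=1, u≡3; β=1, v≡4 (mod 11); (3|11)=+1, (4|11)=+1; sign (−1)^1·+1^1·+1^1 = -1.
(a,b)_∞: sgn(657305)=+, sgn(17589)=+, so +1.
(a,b)_19: α=1, u≡15; β=0, v≡18 (mod 19); (15|19)=-1, (18|19)=-1; sign (−1)^0·-1^0·-1^1 = -1.
(657305, 17589 / ℚ) ramifies at {3, 11, 17, 19, 37, 41}: a division algebra.

[3, 11, 17, 19, 37, 41]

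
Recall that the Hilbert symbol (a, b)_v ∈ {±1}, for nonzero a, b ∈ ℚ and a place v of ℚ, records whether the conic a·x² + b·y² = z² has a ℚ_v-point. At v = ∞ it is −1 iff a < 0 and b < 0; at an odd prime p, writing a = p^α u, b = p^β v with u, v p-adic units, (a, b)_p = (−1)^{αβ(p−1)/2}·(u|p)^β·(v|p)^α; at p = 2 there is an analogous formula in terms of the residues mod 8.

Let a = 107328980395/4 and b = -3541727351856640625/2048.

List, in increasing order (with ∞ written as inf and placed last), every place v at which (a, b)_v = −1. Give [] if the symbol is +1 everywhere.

(a, b) ≡ (20995, -34) mod (ℚ^×)²; places V = {2, 5, 7, 13, 17, 19, ∞}.
(a,b)_5: α=1, u≡1; β=8, v≡4 (mod 5); (1|5)=+1, (4|5)=+1; sign (−1)^0·+1^8·+1^1 = +1.
(a,b)_∞: sgn(20995)=+, sgn(-34)=−, so +1.
(a,b)_7: α=2, u≡4; β=2, v≡4 (mod 7); (4|7)=+1, (4|7)=+1; sign (−1)^0·+1^2·+1^2 = +1.
(a,b)_2: α=-2, β=-11; u≡3, v≡7 (mod 8); ε(u)ε(v)=1·1, αω(v)=-2·0, βω(u)=-11·1; sum ≡ 0  ⇒  +1.
(a,b)_17: α=3, u≡12; β=5, v≡13 (mod 17); (12|17)=-1, (13|17)=+1; sign (−1)^0·-1^5·+1^3 = -1.
(a,b)_13: α=1, u≡4; β=0, v≡7 (mod 13); (4|13)=+1, (7|13)=-1; sign (−1)^0·+1^0·-1^1 = -1.
(a,b)_19: α=3, u≡14; β=4, v≡9 (mod 19); (14|19)=-1, (9|19)=+1; sign (−1)^0·-1^4·+1^3 = +1.
Ram(20995, -34) = {13, 17}; no ℚ_13-point on the conic.

[13, 17]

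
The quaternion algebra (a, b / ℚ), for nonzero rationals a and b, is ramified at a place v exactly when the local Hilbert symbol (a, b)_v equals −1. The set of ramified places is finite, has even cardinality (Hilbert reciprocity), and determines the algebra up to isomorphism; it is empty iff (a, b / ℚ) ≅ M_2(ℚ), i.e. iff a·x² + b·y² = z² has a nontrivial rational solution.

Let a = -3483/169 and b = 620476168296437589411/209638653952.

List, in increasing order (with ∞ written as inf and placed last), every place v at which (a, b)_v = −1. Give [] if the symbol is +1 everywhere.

(a, b) ≡ (-43, 5957) mod (ℚ^×)²; places V = {2, 3, 7, 11, 13, 17, 19, 23, 37, 43, ∞}.
(a,b)_2: α=0, β=-20; u≡5, v≡5 (mod 8); ε(u)ε(v)=0·0, αω(v)=0·1, βω(u)=-20·1; sum ≡ 0  ⇒  +1.
(a,b)_37: α=0, u≡35; β=1, v≡13 (mod 37); (35|37)=-1, (13|37)=-1; sign (−1)^0·-1^1·-1^0 = -1.
(a,b)_17: α=0, u≡15; β=2, v≡10 (mod 17); (15|17)=+1, (10|17)=-1; sign (−1)^0·+1^2·-1^0 = +1.
(a,b)_7: α=0, u≡3; β=-1, v≡4 (mod 7); (3|7)=-1, (4|7)=+1; sign (−1)^0·-1^-1·+1^0 = -1.
(a,b)_23: α=0, u≡16; β=3, v≡8 (mod 23); (16|23)=+1, (8|23)=+1; sign (−1)^0·+1^3·+1^0 = +1.
(a,b)_11: α=0, u≡1; β=2, v≡10 (mod 11); (1|11)=+1, (10|11)=-1; sign (−1)^0·+1^2·-1^0 = +1.
(a,b)_13: α=-2, u≡1; β=-4, v≡12 (mod 13); (1|13)=+1, (12|13)=+1; sign (−1)^0·+1^-4·+1^-2 = +1.
(a,b)_∞: sgn(-43)=−, sgn(5957)=+, so +1.
(a,b)_19: α=0, u≡3; β=2, v≡3 (mod 19); (3|19)=-1, (3|19)=-1; sign (−1)^0·-1^2·-1^0 = +1.
(a,b)_43: α=1, u≡27; β=2, v≡24 (mod 43); (27|43)=-1, (24|43)=+1; sign (−1)^0·-1^2·+1^1 = +1.
(a,b)_3: α=4, u≡2; β=10, v≡2 (mod 3); (2|3)=-1, (2|3)=-1; sign (−1)^0·-1^10·-1^4 = +1.
(-43, 5957 / ℚ) ramifies at {7, 37}: a division algebra.

[7, 37]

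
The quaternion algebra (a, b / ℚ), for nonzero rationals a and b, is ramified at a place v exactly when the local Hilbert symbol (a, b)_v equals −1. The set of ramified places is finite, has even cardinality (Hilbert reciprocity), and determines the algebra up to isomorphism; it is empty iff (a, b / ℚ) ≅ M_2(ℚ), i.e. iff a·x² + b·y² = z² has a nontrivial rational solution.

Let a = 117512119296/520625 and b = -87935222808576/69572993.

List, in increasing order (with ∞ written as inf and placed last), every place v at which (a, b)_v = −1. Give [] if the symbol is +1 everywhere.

Mod squares: a ≡ 3553, b ≡ -4862. Check v ∈ {∞, 2, 3, 5, 7, 11, 13, 17, 19}.
v=5: a=5^-4·(≡2), b=5^0·(≡3) mod 5; (2|5)=-1, (3|5)=-1; (−1)^{-4·0·2}·(-1)^0·(-1)^-4 = +1.
v=17: a=17^-1·(≡12), b=17^-5·(≡3) mod 17; (12|17)=-1, (3|17)=-1; (−1)^{-1·-5·8}·(-1)^-5·(-1)^-1 = +1.
v=∞: 3553 > 0 and -4862 < 0  ⇒  (a,b)_∞ = +1.
v=3: a=3^2·(≡1), b=3^2·(≡1) mod 3; (1|3)=+1, (1|3)=+1; (−1)^{2·2·1}·(+1)^2·(+1)^2 = +1.
v=19: a=19^3·(≡9), b=19^4·(≡18) mod 19; (9|19)=+1, (18|19)=-1; (−1)^{3·4·9}·(+1)^4·(-1)^3 = -1.
v=13: a=13^2·(≡3), b=13^1·(≡3) mod 13; (3|13)=+1, (3|13)=+1; (−1)^{2·1·6}·(+1)^1·(+1)^2 = +1.
v=11: a=11^1·(≡3), b=11^1·(≡5) mod 11; (3|11)=+1, (5|11)=+1; (−1)^{1·1·5}·(+1)^1·(+1)^1 = -1.
v=2: v_2(a)=10, v_2(b)=19; units ≡ 1, 1 (mod 8); ε·ε+αω+βω = 0·0+10·0+19·0 ≡ 0  ⇒  (a,b)_2 = +1.
v=7: a=7^-2·(≡2), b=7^-2·(≡5) mod 7; (2|7)=+1, (5|7)=-1; (−1)^{-2·-2·3}·(+1)^-2·(-1)^-2 = +1.
(3553, -4862 / ℚ) ramifies at {11, 19}: a division algebra.

[11, 19]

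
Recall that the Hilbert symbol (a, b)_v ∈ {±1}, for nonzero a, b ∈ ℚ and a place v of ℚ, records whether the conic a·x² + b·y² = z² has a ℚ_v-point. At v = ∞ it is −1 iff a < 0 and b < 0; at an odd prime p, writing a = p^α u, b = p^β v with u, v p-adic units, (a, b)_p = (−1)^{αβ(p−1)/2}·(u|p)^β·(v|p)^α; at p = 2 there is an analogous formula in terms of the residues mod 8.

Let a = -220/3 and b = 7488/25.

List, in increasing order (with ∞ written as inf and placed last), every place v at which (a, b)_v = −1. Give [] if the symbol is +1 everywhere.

Mod squares: a ≡ -165, b ≡ 13. Check v ∈ {∞, 2, 3, 5, 11, 13}.
v=13: a=13^0·(≡9), b=13^1·(≡9) mod 13; (9|13)=+1, (9|13)=+1; (−1)^{0·1·6}·(+1)^1·(+1)^0 = +1.
v=3: a=3^-1·(≡2), b=3^2·(≡1) mod 3; (2|3)=-1, (1|3)=+1; (−1)^{-1·2·1}·(-1)^2·(+1)^-1 = +1.
v=∞: -165 < 0 and 13 > 0  ⇒  (a,b)_∞ = +1.
v=2: v_2(a)=2, v_2(b)=6; units ≡ 3, 5 (mod 8); ε·ε+αω+βω = 1·0+2·1+6·1 ≡ 0  ⇒  (a,b)_2 = +1.
v=11: a=11^1·(≡8), b=11^0·(≡10) mod 11; (8|11)=-1, (10|11)=-1; (−1)^{1·0·5}·(-1)^0·(-1)^1 = -1.
v=5: a=5^1·(≡2), b=5^-2·(≡3) mod 5; (2|5)=-1, (3|5)=-1; (−1)^{1·-2·2}·(-1)^-2·(-1)^1 = -1.
Ram(-165, 13) = {5, 11}; no ℚ_5-point on the conic.

[5, 11]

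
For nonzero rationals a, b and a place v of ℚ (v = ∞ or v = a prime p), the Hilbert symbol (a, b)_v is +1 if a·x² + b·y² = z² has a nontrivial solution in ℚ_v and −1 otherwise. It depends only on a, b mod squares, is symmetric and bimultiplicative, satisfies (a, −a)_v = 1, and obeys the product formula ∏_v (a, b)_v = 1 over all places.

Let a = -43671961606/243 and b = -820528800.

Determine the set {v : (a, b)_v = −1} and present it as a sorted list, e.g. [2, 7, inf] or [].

[7, inf]

(a, b) ≡ (-9282, -42) mod (ℚ^×)²; places V = {2, 3, 5, 7, 13, 17, ∞}.
(a,b)_3: α=-5, u≡2; β=1, v≡1 (mod 3); (2|3)=-1, (1|3)=+1; sign (−1)^1·-1^1·+1^-5 = +1.
(a,b)_7: α=1, u≡2; β=1, v≡2 (mod 7); (2|7)=+1, (2|7)=+1; sign (−1)^1·+1^1·+1^1 = -1.
(a,b)_17: α=5, u≡16; β=2, v≡4 (mod 17); (16|17)=+1, (4|17)=+1; sign (−1)^0·+1^2·+1^5 = +1.
(a,b)_∞: sgn(-9282)=−, sgn(-42)=−, so -1.
(a,b)_2: α=1, β=5; u≡7, v≡3 (mod 8); ε(u)ε(v)=1·1, αω(v)=1·1, βω(u)=5·0; sum ≡ 0  ⇒  +1.
(a,b)_5: α=0, u≡3; β=2, v≡3 (mod 5); (3|5)=-1, (3|5)=-1; sign (−1)^0·-1^2·-1^0 = +1.
(a,b)_13: α=3, u≡9; β=2, v≡1 (mod 13); (9|13)=+1, (1|13)=+1; sign (−1)^0·+1^2·+1^3 = +1.
(-9282, -42 / ℚ) ramifies at {7, ∞}: a division algebra.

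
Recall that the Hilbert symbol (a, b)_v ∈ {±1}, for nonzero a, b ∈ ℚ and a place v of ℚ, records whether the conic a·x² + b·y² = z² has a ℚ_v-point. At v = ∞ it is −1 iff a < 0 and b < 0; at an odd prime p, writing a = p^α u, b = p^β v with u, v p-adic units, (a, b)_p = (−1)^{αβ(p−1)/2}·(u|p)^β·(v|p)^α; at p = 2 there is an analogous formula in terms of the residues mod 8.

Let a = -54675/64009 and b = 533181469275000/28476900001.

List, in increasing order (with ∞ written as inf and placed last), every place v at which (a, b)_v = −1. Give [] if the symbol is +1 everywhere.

[2, 5]

(a, b) ≡ (-3, 910) mod (ℚ^×)²; places V = {2, 3, 5, 7, 11, 13, 23, 29, ∞}.
(a,b)_13: α=0, u≡12; β=1, v≡8 (mod 13); (12|13)=+1, (8|13)=-1; sign (−1)^0·+1^1·-1^0 = +1.
(a,b)_5: α=2, u≡2; β=5, v≡3 (mod 5); (2|5)=-1, (3|5)=-1; sign (−1)^0·-1^5·-1^2 = -1.
(a,b)_7: α=0, u≡2; β=3, v≡2 (mod 7); (2|7)=+1, (2|7)=+1; sign (−1)^0·+1^3·+1^0 = +1.
(a,b)_11: α=-2, u≡6; β=-2, v≡8 (mod 11); (6|11)=-1, (8|11)=-1; sign (−1)^0·-1^-2·-1^-2 = +1.
(a,b)_∞: sgn(-3)=−, sgn(910)=+, so +1.
(a,b)_29: α=0, u≡8; β=-2, v≡10 (mod 29); (8|29)=-1, (10|29)=-1; sign (−1)^0·-1^-2·-1^0 = +1.
(a,b)_3: α=7, u≡2; β=14, v≡1 (mod 3); (2|3)=-1, (1|3)=+1; sign (−1)^0·-1^14·+1^7 = +1.
(a,b)_23: α=-2, u≡7; β=-4, v≡9 (mod 23); (7|23)=-1, (9|23)=+1; sign (−1)^0·-1^-4·+1^-2 = +1.
(a,b)_2: α=0, β=3; u≡5, v≡7 (mod 8); ε(u)ε(v)=0·1, αω(v)=0·0, βω(u)=3·1; sum ≡ 1  ⇒  -1.
|Ram(-3, 910)| = 2, even; anisotropic at {2, 5}.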